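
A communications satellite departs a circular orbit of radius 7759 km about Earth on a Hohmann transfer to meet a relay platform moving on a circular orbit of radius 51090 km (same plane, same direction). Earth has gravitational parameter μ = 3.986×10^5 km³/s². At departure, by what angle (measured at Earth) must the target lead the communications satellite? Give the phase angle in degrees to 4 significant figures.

φ = 101.3°

Semi-major axis of the transfer orbit: a_t = (7759 + 51090)/2 = 29424.5 km.
Transfer time t = π√(a_t³/μ) = 25120 s.
Target angular speed ω₂ = √(μ/r₂³) = 5.467×10^-5 rad/s.
Angle swept by the target during transfer: ω₂·t = 1.373 rad = 78.67°.
The communications satellite traverses 180° on the transfer ellipse, so the target must lead by 180° − 78.67° = 101.3°.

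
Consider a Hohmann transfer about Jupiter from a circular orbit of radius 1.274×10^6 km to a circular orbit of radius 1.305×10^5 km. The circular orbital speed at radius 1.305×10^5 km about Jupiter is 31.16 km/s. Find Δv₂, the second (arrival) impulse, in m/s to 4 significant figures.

From the circular-orbit relation v² = μ/r at r = 1.305×10^5 km: μ = v²r = (31.16)² × 1.305×10^5 = 1.26708×10^8 km³/s².
Transfer-ellipse semi-major axis a_t = (r₁ + r₂)/2 = (1.274×10^6 + 1.305×10^5)/2 = 7.0225×10^5 km.
On the circular orbit at r = 1.305×10^5 km, v_c = √(μ/r) = 31.16 km/s.
Transfer-orbit speed at the same r (vis-viva, a = a_t): v_t = √[μ(2/r − 1/a_t)] = 41.97 km/s.
Δv₂ = |v_t − v_c| = |41.97 − 31.16| = 10.81 km/s.

Δv₂ = 10810 m/s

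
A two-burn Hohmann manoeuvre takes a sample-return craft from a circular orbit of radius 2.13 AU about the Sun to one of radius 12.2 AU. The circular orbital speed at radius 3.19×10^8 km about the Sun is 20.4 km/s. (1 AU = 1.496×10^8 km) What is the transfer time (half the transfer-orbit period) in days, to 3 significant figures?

t = 3500 days

From the circular-orbit relation v² = μ/r at r = 3.19×10^8 km: μ = v²r = (20.4)² × 3.19×10^8 = 1.32755×10^11 km³/s².
In km: r₁ = 2.13 × 1.496×10^8 = 3.18648×10^8 km; r₂ = 12.2 × 1.496×10^8 = 1.82512×10^9 km.
The Hohmann ellipse has a_t = (r₁ + r₂)/2 = 1.071884×10^9 km.
Half the transfer-orbit period gives t = π√(a_t³/μ) = 3.026×10^8 s.
Converting: 3.026×10^8 s ÷ 86400 s/day = 3500 days.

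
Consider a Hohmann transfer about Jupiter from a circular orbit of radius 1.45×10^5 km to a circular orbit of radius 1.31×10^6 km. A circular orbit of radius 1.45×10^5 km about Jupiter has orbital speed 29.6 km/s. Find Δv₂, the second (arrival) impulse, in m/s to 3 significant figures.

Δv₂ = 5450 m/s

From the circular-orbit relation v² = μ/r at r = 1.45×10^5 km: μ = v²r = (29.6)² × 1.45×10^5 = 1.27043×10^8 km³/s².
Transfer-ellipse semi-major axis a_t = (r₁ + r₂)/2 = (1.450×10^5 + 1.310×10^6)/2 = 7.275×10^5 km.
Circular speed at r = 1.310×10^6 km: v_c = √(μ/r) = 9.848 km/s.
Transfer-orbit speed at the same r (vis-viva, a = a_t): v_t = √[μ(2/r − 1/a_t)] = 4.397 km/s.
Δv₂ = |v_t − v_c| = |4.397 − 9.848| = 5.451 km/s.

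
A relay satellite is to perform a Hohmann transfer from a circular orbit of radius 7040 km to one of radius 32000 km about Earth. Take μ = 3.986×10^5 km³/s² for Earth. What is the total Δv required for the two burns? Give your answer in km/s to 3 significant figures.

Δv = 3.52 km/s

The Hohmann ellipse has a_t = (r₁ + r₂)/2 = 19520 km.
At r₁ the circular-orbit speed is v₁ = √(μ/r₁) = 7.52458 km/s.
On the transfer ellipse at r₁, vis-viva gives v_p = √[μ(2/r₁ − 1/a_t)] = 9.63424 km/s.
First burn Δv₁ = |v_p − v₁| = 2.10966 km/s.
At r₂, v₂ = √(μ/r₂) = 3.52934 km/s.
Transfer-orbit speed at r₂: v_a = √[μ(2/r₂ − 1/a_t)] = 2.11953 km/s.
Second burn Δv₂ = |v₂ − v_a| = 1.40981 km/s.
Δv = Δv₁ + Δv₂ = 2.10966 + 1.40981 = 3.519 km/s.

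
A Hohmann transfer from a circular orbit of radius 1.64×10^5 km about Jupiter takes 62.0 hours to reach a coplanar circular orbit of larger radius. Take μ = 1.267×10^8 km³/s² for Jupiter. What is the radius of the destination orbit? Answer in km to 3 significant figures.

Transfer time t = 62.0 hours = 2.232×10^5 s, and t = π√(a_t³/μ).
So a_t = (μ t²/π²)^(1/3) = (1.267×10^8 × (2.232×10^5)² / π²)^(1/3) = 8.6157×10^5 km.
Since a_t = (r₁ + r₂)/2, r₂ = 2a_t − r₁ = 2×8.6157×10^5 − 1.640×10^5 = 1.55914×10^6 km.

r₂ = 1.56×10^6 km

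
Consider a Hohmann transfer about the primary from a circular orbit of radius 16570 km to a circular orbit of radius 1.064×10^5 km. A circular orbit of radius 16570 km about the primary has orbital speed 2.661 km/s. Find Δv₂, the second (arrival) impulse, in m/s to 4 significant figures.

Δv₂ = 505.0 m/s

From the circular-orbit relation v² = μ/r at r = 16570 km: μ = v²r = (2.661)² × 16570 = 1.17331×10^5 km³/s².
Transfer-ellipse semi-major axis a_t = (r₁ + r₂)/2 = (16570 + 1.064×10^5)/2 = 61485 km.
On the circular orbit at r = 1.064×10^5 km, v_c = √(μ/r) = 1.0501 km/s.
Transfer-orbit speed at the same r (vis-viva, a = a_t): v_t = √[μ(2/r − 1/a_t)] = 0.54514 km/s.
Δv₂ = |v_t − v_c| = |0.54514 − 1.0501| = 0.5050 km/s.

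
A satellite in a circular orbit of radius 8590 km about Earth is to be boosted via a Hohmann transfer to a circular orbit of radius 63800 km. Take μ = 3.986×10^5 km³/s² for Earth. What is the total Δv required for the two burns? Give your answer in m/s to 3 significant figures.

The Hohmann ellipse has a_t = (r₁ + r₂)/2 = 36195 km.
Circular speed at r₁: v₁ = √(μ/r₁) = √(3.986×10^5/8590) = 6.812 km/s.
Transfer-orbit speed at r₁ (vis-viva equation): v_p = √[μ(2/r₁ − 1/a_t)] = 9.044 km/s.
First burn Δv₁ = |v_p − v₁| = 2.232 km/s.
Circular speed at r₂: v₂ = √(μ/r₂) = 2.500 km/s.
Transfer-orbit speed at r₂: v_a = √[μ(2/r₂ − 1/a_t)] = 1.218 km/s.
Second burn Δv₂ = |v₂ − v_a| = 1.282 km/s.
Δv = Δv₁ + Δv₂ = 2.232 + 1.282 = 3.514 km/s.

Δv = 3510 m/s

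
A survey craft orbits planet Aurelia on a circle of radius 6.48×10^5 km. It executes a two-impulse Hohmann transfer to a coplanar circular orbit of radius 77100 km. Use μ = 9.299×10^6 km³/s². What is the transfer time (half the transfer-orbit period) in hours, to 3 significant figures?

The Hohmann ellipse has a_t = (r₁ + r₂)/2 = 3.6255×10^5 km.
By Kepler's third law the transfer-orbit period is T = 2π√(a_t³/μ), so t = T/2 = 2.249×10^5 s.
Converting: 2.249×10^5 s ÷ 3600 s/hour = 62.5 hours.

t = 62.5 hours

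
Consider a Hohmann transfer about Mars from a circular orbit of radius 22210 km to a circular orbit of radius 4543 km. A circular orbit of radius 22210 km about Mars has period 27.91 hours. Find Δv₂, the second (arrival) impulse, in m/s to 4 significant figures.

Δv₂ = 886.1 m/s

From Kepler's third law T² = 4π²r³/μ at r = 22210 km, T = 27.91 hours = 27.91 × 3600 s = 1.00476×10^5 s: μ = 4π²r³/T² = 42843.1 km³/s².
Semi-major axis of the transfer orbit: a_t = (22210 + 4543)/2 = 13376.5 km.
On the circular orbit at r = 4543 km, v_c = √(μ/r) = 3.07092 km/s.
Transfer-orbit speed at the same r (vis-viva, a = a_t): v_t = √[μ(2/r − 1/a_t)] = 3.95705 km/s.
Δv₂ = |v_t − v_c| = |3.95705 − 3.07092| = 0.8861 km/s.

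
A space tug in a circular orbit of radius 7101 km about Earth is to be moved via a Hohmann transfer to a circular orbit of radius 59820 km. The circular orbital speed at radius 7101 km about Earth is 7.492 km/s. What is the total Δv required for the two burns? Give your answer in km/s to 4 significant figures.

From the circular-orbit relation v² = μ/r at r = 7101 km: μ = v²r = (7.492)² × 7101 = 3.98580×10^5 km³/s².
The Hohmann ellipse has a_t = (r₁ + r₂)/2 = 33460.5 km.
At r₁ the circular-orbit speed is v₁ = √(μ/r₁) = 7.492000 km/s.
Transfer-orbit speed at r₁ (v² = μ(2/r − 1/a)): v_p = √[μ(2/r₁ − 1/a_t)] = 10.01739 km/s.
First burn Δv₁ = |v_p − v₁| = 2.52539 km/s.
At r₂, v₂ = √(μ/r₂) = 2.58128 km/s.
Transfer-orbit speed at r₂: v_a = √[μ(2/r₂ − 1/a_t)] = 1.18913 km/s.
Second burn Δv₂ = |v₂ − v_a| = 1.39215 km/s.
Total Δv = Δv₁ + Δv₂ = 3.918 km/s.

Δv = 3.918 km/s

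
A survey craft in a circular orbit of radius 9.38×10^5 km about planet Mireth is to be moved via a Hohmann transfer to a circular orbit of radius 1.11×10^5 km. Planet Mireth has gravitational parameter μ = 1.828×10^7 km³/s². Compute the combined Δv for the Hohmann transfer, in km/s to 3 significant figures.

The Hohmann ellipse has a_t = (r₁ + r₂)/2 = 5.245×10^5 km.
Circular speed at r₁: v₁ = √(μ/r₁) = √(1.828×10^7/9.380×10^5) = 4.41455 km/s.
Transfer-orbit speed at r₁ (vis-viva equation): v_a = √[μ(2/r₁ − 1/a_t)] = 2.03084 km/s.
First burn Δv₁ = |v_a − v₁| = 2.3837 km/s.
At r₂, v₂ = √(μ/r₂) = 12.8330 km/s.
Transfer-orbit speed at r₂: v_p = √[μ(2/r₂ − 1/a_t)] = 17.1615 km/s.
Second burn Δv₂ = |v₂ − v_p| = 4.3285 km/s.
Δv = Δv₁ + Δv₂ = 2.3837 + 4.3285 = 6.712 km/s.

Δv = 6.71 km/s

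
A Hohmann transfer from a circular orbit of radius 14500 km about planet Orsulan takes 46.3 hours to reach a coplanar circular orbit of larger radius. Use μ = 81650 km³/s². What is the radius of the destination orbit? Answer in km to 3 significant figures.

Transfer time t = 46.3 hours = 1.6668×10^5 s, and t = π√(a_t³/μ).
So a_t = (μ t²/π²)^(1/3) = (81650 × (1.6668×10^5)² / π²)^(1/3) = 61255 km.
Since a_t = (r₁ + r₂)/2, r₂ = 2a_t − r₁ = 2×61255 − 14500 = 1.0801×10^5 km.

r₂ = 1.08×10^5 km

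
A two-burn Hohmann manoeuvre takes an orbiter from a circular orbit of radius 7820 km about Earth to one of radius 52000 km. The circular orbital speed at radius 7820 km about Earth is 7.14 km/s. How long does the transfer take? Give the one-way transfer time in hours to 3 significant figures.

t = 7.15 hours

From the circular-orbit relation v² = μ/r at r = 7820 km: μ = v²r = (7.14)² × 7820 = 3.98660×10^5 km³/s².
Transfer-ellipse semi-major axis a_t = (r₁ + r₂)/2 = (7820 + 52000)/2 = 29910 km.
By Kepler's third law the transfer-orbit period is T = 2π√(a_t³/μ), so t = T/2 = 25740 s.
Converting: 25740 s ÷ 3600 s/hour = 7.15 hours.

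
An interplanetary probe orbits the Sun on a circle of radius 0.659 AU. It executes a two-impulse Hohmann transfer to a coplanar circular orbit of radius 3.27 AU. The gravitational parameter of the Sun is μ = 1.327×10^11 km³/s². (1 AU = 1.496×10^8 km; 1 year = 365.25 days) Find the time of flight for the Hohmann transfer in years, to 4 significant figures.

t = 1.377 years

In km: r₁ = 0.659 × 1.496×10^8 = 9.85864×10^7 km; r₂ = 3.27 × 1.496×10^8 = 4.89192×10^8 km.
Semi-major axis of the transfer orbit: a_t = (9.85864×10^7 + 4.89192×10^8)/2 = 2.938892×10^8 km.
Half the transfer-orbit period gives t = π√(a_t³/μ) = 4.345×10^7 s.
Converting: 4.345×10^7 s ÷ 3.15576×10^7 s/year (365.25 × 86400) = 1.377 years.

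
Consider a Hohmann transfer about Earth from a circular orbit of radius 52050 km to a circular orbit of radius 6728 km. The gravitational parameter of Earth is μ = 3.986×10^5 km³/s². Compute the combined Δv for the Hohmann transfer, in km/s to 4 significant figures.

Δv = 3.990 km/s

The Hohmann ellipse has a_t = (r₁ + r₂)/2 = 29389 km.
At r₁ the circular-orbit speed is v₁ = √(μ/r₁) = 2.76731 km/s.
Transfer-orbit speed at r₁ (vis-viva): v_a = √[μ(2/r₁ − 1/a_t)] = 1.32406 km/s.
First burn Δv₁ = |v_a − v₁| = 1.44325 km/s.
At r₂, v₂ = √(μ/r₂) = 7.6970739 km/s.
Transfer-orbit speed at r₂: v_p = √[μ(2/r₂ − 1/a_t)] = 10.243388 km/s.
Second burn Δv₂ = |v₂ − v_p| = 2.54631 km/s.
Δv = Δv₁ + Δv₂ = 1.44325 + 2.54631 = 3.990 km/s.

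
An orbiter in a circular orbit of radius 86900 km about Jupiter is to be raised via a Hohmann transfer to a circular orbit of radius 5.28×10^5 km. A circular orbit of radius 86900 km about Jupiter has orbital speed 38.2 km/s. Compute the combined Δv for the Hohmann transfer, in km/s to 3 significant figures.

Δv = 19.1 km/s

From the circular-orbit relation v² = μ/r at r = 86900 km: μ = v²r = (38.2)² × 86900 = 1.26808×10^8 km³/s².
Semi-major axis of the transfer orbit: a_t = (86900 + 5.280×10^5)/2 = 3.0745×10^5 km.
At r₁ the circular-orbit speed is v₁ = √(μ/r₁) = 38.20 km/s.
On the transfer ellipse at r₁, vis-viva gives v_p = √[μ(2/r₁ − 1/a_t)] = 50.06 km/s.
First burn Δv₁ = |v_p − v₁| = 11.86 km/s.
Circular speed at r₂: v₂ = √(μ/r₂) = 15.497 km/s.
Transfer-orbit speed at r₂: v_a = √[μ(2/r₂ − 1/a_t)] = 8.2391 km/s.
Second burn Δv₂ = |v₂ − v_a| = 7.258 km/s.
Total Δv = Δv₁ + Δv₂ = 19.12 km/s.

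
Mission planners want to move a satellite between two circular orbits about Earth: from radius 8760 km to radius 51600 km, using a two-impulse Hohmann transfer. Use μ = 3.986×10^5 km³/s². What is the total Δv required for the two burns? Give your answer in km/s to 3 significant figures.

The Hohmann ellipse has a_t = (r₁ + r₂)/2 = 30180 km.
Circular speed at r₁: v₁ = √(μ/r₁) = √(3.986×10^5/8760) = 6.7455 km/s.
Transfer-orbit speed at r₁ (vis-viva equation): v_p = √[μ(2/r₁ − 1/a_t)] = 8.8203 km/s.
First burn Δv₁ = |v_p − v₁| = 2.075 km/s.
At r₂, v₂ = √(μ/r₂) = 2.779 km/s.
Transfer-orbit speed at r₂: v_a = √[μ(2/r₂ − 1/a_t)] = 1.497 km/s.
Second burn Δv₂ = |v₂ − v_a| = 1.282 km/s.
Δv = Δv₁ + Δv₂ = 2.075 + 1.282 = 3.357 km/s.

Δv = 3.36 km/s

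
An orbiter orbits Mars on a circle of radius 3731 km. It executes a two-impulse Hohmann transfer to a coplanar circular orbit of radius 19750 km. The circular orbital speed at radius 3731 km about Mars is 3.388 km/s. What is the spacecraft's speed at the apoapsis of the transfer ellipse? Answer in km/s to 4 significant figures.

v = 0.8301 km/s

From the circular-orbit relation v² = μ/r at r = 3731 km: μ = v²r = (3.388)² × 3731 = 42826.4 km³/s².
Transfer-ellipse semi-major axis a_t = (r₁ + r₂)/2 = (3731 + 19750)/2 = 11740.5 km.
The apoapsis of the transfer ellipse is at r = 19750 km.
Vis-viva: v = √[μ(2/r − 1/a_t)] = √[42826.4 × (2/19750 − 1/11740.5)] = 0.8301 km/s.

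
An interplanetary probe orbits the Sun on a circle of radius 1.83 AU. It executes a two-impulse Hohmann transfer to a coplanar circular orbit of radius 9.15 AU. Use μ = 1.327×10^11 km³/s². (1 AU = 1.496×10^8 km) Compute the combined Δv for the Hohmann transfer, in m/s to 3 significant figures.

Δv = 10600 m/s

In km: r₁ = 1.83 × 1.496×10^8 = 2.73768×10^8 km; r₂ = 9.15 × 1.496×10^8 = 1.36884×10^9 km.
Transfer-ellipse semi-major axis a_t = (r₁ + r₂)/2 = (2.73768×10^8 + 1.36884×10^9)/2 = 8.21304×10^8 km.
At r₁ the circular-orbit speed is v₁ = √(μ/r₁) = 22.016 km/s.
On the transfer ellipse at r₁, v² = μ(2/r − 1/a) gives v_p = √[μ(2/r₁ − 1/a_t)] = 28.423 km/s.
First burn Δv₁ = |v_p − v₁| = 6.407 km/s.
At r₂, v₂ = √(μ/r₂) = 9.846 km/s.
Transfer-orbit speed at r₂: v_a = √[μ(2/r₂ − 1/a_t)] = 5.685 km/s.
Second burn Δv₂ = |v₂ − v_a| = 4.161 km/s.
Total Δv = Δv₁ + Δv₂ = 10.57 km/s.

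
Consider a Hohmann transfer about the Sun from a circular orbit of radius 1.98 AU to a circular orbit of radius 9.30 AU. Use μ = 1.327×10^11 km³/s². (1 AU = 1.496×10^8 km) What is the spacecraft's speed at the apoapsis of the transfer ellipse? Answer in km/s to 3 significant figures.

In km: r₁ = 1.98 × 1.496×10^8 = 2.96208×10^8 km; r₂ = 9.30 × 1.496×10^8 = 1.39128×10^9 km.
Semi-major axis of the transfer orbit: a_t = (2.96208×10^8 + 1.39128×10^9)/2 = 8.43744×10^8 km.
The apoapsis of the transfer ellipse is at r = 1.39128×10^9 km.
Vis-viva: v = √[μ(2/r − 1/a_t)] = √[1.327×10^11 × (2/1.39128×10^9 − 1/8.43744×10^8)] = 5.787 km/s.

v = 5.79 km/s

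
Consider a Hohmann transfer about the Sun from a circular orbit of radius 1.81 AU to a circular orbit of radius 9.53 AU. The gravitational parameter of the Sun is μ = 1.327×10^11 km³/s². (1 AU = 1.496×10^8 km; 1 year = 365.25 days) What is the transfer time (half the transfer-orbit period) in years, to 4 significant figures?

t = 6.751 years

In km: r₁ = 1.81 × 1.496×10^8 = 2.70776×10^8 km; r₂ = 9.53 × 1.496×10^8 = 1.425688×10^9 km.
Transfer-ellipse semi-major axis a_t = (r₁ + r₂)/2 = (2.70776×10^8 + 1.425688×10^9)/2 = 8.48232×10^8 km.
Half the transfer-orbit period gives t = π√(a_t³/μ) = 2.1305×10^8 s.
Converting: 2.1305×10^8 s ÷ 3.15576×10^7 s/year (365.25 × 86400) = 6.751 years.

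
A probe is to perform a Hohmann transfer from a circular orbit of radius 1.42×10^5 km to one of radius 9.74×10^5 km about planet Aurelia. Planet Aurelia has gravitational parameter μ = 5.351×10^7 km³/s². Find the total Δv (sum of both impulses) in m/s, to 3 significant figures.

The Hohmann ellipse has a_t = (r₁ + r₂)/2 = 5.580×10^5 km.
Circular speed at r₁: v₁ = √(μ/r₁) = √(5.351×10^7/1.420×10^5) = 19.412 km/s.
Transfer-orbit speed at r₁ (vis-viva): v_p = √[μ(2/r₁ − 1/a_t)] = 25.647 km/s.
First burn Δv₁ = |v_p − v₁| = 6.235 km/s.
Circular speed at r₂: v₂ = √(μ/r₂) = 7.412 km/s.
Transfer-orbit speed at r₂: v_a = √[μ(2/r₂ − 1/a_t)] = 3.739 km/s.
Second burn Δv₂ = |v₂ − v_a| = 3.673 km/s.
Δv = Δv₁ + Δv₂ = 6.235 + 3.673 = 9.908 km/s.

Δv = 9910 m/s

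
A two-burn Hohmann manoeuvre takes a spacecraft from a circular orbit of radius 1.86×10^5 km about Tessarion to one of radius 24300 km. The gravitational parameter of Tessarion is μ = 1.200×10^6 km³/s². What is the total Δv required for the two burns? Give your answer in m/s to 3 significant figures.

The Hohmann ellipse has a_t = (r₁ + r₂)/2 = 1.0515×10^5 km.
At r₁ the circular-orbit speed is v₁ = √(μ/r₁) = 2.540 km/s.
On the transfer ellipse at r₁, vis-viva gives v_a = √[μ(2/r₁ − 1/a_t)] = 1.221 km/s.
First burn Δv₁ = |v_a − v₁| = 1.319 km/s.
At r₂, v₂ = √(μ/r₂) = 7.027 km/s.
Transfer-orbit speed at r₂: v_p = √[μ(2/r₂ − 1/a_t)] = 9.346 km/s.
Second burn Δv₂ = |v₂ − v_p| = 2.319 km/s.
Δv = Δv₁ + Δv₂ = 1.319 + 2.319 = 3.638 km/s.

Δv = 3640 m/s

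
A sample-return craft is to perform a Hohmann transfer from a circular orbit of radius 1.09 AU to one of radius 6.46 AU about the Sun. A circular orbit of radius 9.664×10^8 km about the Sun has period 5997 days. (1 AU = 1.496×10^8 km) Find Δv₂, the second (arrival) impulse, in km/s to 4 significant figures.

Δv₂ = 5.422 km/s

From Kepler's third law T² = 4π²r³/μ at r = 9.664×10^8 km, T = 5997 days = 5997 × 86400 s = 5.181408×10^8 s: μ = 4π²r³/T² = 1.32720×10^11 km³/s².
In km: r₁ = 1.09 × 1.496×10^8 = 1.63064×10^8 km; r₂ = 6.46 × 1.496×10^8 = 9.66416×10^8 km.
Transfer-ellipse semi-major axis a_t = (r₁ + r₂)/2 = (1.63064×10^8 + 9.66416×10^8)/2 = 5.6474×10^8 km.
On the circular orbit at r = 9.66416×10^8 km, v_c = √(μ/r) = 11.719 km/s.
Transfer-orbit speed at the same r (vis-viva, a = a_t): v_t = √[μ(2/r − 1/a_t)] = 6.2971 km/s.
Δv₂ = |v_t − v_c| = |6.2971 − 11.719| = 5.422 km/s.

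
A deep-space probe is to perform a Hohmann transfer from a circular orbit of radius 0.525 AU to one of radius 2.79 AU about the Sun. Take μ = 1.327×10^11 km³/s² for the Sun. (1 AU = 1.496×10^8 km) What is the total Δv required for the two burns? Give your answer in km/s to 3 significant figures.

In km: r₁ = 0.525 × 1.496×10^8 = 7.854×10^7 km; r₂ = 2.79 × 1.496×10^8 = 4.17384×10^8 km.
Semi-major axis of the transfer orbit: a_t = (7.854×10^7 + 4.17384×10^8)/2 = 2.47962×10^8 km.
At r₁ the circular-orbit speed is v₁ = √(μ/r₁) = 41.105 km/s.
Transfer-orbit speed at r₁ (vis-viva equation): v_p = √[μ(2/r₁ − 1/a_t)] = 53.329 km/s.
First burn Δv₁ = |v_p − v₁| = 12.22 km/s.
At r₂, v₂ = √(μ/r₂) = 17.831 km/s.
Transfer-orbit speed at r₂: v_a = √[μ(2/r₂ − 1/a_t)] = 10.035 km/s.
Second burn Δv₂ = |v₂ − v_a| = 7.796 km/s.
Δv = Δv₁ + Δv₂ = 12.22 + 7.796 = 20.02 km/s.

Δv = 20.0 km/s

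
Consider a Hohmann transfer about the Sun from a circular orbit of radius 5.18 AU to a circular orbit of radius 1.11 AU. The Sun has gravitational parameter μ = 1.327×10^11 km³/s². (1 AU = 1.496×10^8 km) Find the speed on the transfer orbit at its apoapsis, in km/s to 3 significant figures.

In km: r₁ = 5.18 × 1.496×10^8 = 7.74928×10^8 km; r₂ = 1.11 × 1.496×10^8 = 1.66056×10^8 km.
Transfer-ellipse semi-major axis a_t = (r₁ + r₂)/2 = (7.74928×10^8 + 1.66056×10^8)/2 = 4.70492×10^8 km.
At apoapsis, r = 7.74928×10^8 km.
From the vis-viva equation, v = √[μ(2/r − 1/a_t)] = 7.774 km/s.

v = 7.77 km/s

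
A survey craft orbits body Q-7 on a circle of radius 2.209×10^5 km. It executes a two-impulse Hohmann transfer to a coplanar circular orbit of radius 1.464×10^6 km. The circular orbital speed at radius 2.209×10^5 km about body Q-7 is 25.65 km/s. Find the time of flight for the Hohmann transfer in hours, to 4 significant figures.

From the circular-orbit relation v² = μ/r at r = 2.209×10^5 km: μ = v²r = (25.65)² × 2.209×10^5 = 1.45335×10^8 km³/s².
The Hohmann ellipse has a_t = (r₁ + r₂)/2 = 8.4245×10^5 km.
Half the transfer-orbit period gives t = π√(a_t³/μ) = 2.015×10^5 s.
Converting: 2.015×10^5 s ÷ 3600 s/hour = 55.97 hours.

t = 55.97 hours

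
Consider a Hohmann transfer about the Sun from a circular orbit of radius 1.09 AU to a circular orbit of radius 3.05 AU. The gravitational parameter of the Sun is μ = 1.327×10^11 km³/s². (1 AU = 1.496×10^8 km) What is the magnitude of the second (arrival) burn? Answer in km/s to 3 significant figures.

In km: r₁ = 1.09 × 1.496×10^8 = 1.63064×10^8 km; r₂ = 3.05 × 1.496×10^8 = 4.5628×10^8 km.
Semi-major axis of the transfer orbit: a_t = (1.63064×10^8 + 4.5628×10^8)/2 = 3.09672×10^8 km.
On the circular orbit at r = 4.5628×10^8 km, v_c = √(μ/r) = 17.054 km/s.
Vis-viva on the transfer ellipse at r = 4.5628×10^8 km gives v_t = √[μ(2/r − 1/a_t)] = 12.375 km/s.
Δv₂ = |v_t − v_c| = |12.375 − 17.054| = 4.679 km/s.

Δv₂ = 4.68 km/s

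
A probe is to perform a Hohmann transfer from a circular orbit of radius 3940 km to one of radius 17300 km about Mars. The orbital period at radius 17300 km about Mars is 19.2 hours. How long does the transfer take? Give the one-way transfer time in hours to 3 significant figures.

t = 4.62 hours

From Kepler's third law T² = 4π²r³/μ at r = 17300 km, T = 19.2 hours = 19.2 × 3600 s = 69120 s: μ = 4π²r³/T² = 42784.9 km³/s².
Transfer-ellipse semi-major axis a_t = (r₁ + r₂)/2 = (3940 + 17300)/2 = 10620 km.
Transfer time t = π√(a_t³/μ) = π√((10620)³ / 42784.9) = 16620 s.
Converting: 16620 s ÷ 3600 s/hour = 4.62 hours.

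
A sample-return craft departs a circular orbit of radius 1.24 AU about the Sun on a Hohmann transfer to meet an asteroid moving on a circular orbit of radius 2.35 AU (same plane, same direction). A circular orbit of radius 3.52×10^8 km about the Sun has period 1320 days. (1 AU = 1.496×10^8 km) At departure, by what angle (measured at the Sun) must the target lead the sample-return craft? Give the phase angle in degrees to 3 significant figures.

φ = 59.8°

From Kepler's third law T² = 4π²r³/μ at r = 3.52×10^8 km, T = 1320 days = 1320 × 86400 s = 1.14048×10^8 s: μ = 4π²r³/T² = 1.32377×10^11 km³/s².
In km: r₁ = 1.24 × 1.496×10^8 = 1.85504×10^8 km; r₂ = 2.35 × 1.496×10^8 = 3.5156×10^8 km.
The Hohmann ellipse has a_t = (r₁ + r₂)/2 = 2.68532×10^8 km.
Transfer time t = π√(a_t³/μ) = 3.7996×10^7 s.
The target's mean motion on its circular orbit is ω₂ = √(μ/r₂³) = 5.5196×10^-8 rad/s.
Angle swept by the target during transfer: ω₂·t = 2.0972 rad = 120.2°.
Arrival is 180° from departure on the ellipse, so φ = 180° − 120.2° = 59.8°.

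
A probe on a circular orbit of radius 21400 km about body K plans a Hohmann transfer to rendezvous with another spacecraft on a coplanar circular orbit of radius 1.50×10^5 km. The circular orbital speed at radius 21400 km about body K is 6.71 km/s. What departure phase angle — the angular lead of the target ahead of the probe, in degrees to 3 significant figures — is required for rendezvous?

φ = 102°

From the circular-orbit relation v² = μ/r at r = 21400 km: μ = v²r = (6.71)² × 21400 = 9.63516×10^5 km³/s².
The Hohmann ellipse has a_t = (r₁ + r₂)/2 = 85700 km.
Transfer time t = π√(a_t³/μ) = 80296 s.
Target angular speed ω₂ = √(μ/r₂³) = 1.6896×10^-5 rad/s.
Angle swept by the target during transfer: ω₂·t = 1.3567 rad = 77.73°.
Arrival is 180° from departure on the ellipse, so φ = 180° − 77.73° = 102°.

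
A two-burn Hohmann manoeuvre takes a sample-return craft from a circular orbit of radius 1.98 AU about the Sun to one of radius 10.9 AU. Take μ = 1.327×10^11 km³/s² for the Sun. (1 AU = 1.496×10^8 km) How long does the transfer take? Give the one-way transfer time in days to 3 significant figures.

t = 2980 days

In km: r₁ = 1.98 × 1.496×10^8 = 2.96208×10^8 km; r₂ = 10.9 × 1.496×10^8 = 1.63064×10^9 km.
Semi-major axis of the transfer orbit: a_t = (2.96208×10^8 + 1.63064×10^9)/2 = 9.63424×10^8 km.
Half the transfer-orbit period gives t = π√(a_t³/μ) = 2.579×10^8 s.
Converting: 2.579×10^8 s ÷ 86400 s/day = 2980 days.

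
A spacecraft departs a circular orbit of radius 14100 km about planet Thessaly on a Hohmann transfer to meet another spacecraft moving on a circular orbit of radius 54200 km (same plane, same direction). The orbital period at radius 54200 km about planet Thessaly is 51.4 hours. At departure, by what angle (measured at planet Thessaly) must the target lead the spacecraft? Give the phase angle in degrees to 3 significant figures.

From Kepler's third law T² = 4π²r³/μ at r = 54200 km, T = 51.4 hours = 51.4 × 3600 s = 1.8504×10^5 s: μ = 4π²r³/T² = 1.83580×10^5 km³/s².
Transfer-ellipse semi-major axis a_t = (r₁ + r₂)/2 = (14100 + 54200)/2 = 34150 km.
The half-period of the transfer ellipse is t = π√(a_t³/μ) = 46272 s.
Target angular speed ω₂ = √(μ/r₂³) = 3.3956×10^-5 rad/s.
Angle swept by the target during transfer: ω₂·t = 1.5712 rad = 90.02°.
Arrival is 180° from departure on the ellipse, so φ = 180° − 90.02° = 90.0°.

φ = 90.0°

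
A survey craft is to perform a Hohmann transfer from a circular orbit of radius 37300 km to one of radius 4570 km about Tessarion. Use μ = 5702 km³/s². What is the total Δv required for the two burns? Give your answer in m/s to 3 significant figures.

Semi-major axis of the transfer orbit: a_t = (37300 + 4570)/2 = 20935 km.
Circular speed at r₁: v₁ = √(μ/r₁) = √(5702/37300) = 0.3910 km/s.
On the transfer ellipse at r₁, v² = μ(2/r − 1/a) gives v_a = √[μ(2/r₁ − 1/a_t)] = 0.1827 km/s.
First burn Δv₁ = |v_a − v₁| = 0.2083 km/s.
At r₂, v₂ = √(μ/r₂) = 1.117 km/s.
Transfer-orbit speed at r₂: v_p = √[μ(2/r₂ − 1/a_t)] = 1.491 km/s.
Second burn Δv₂ = |v₂ − v_p| = 0.3740 km/s.
Δv = Δv₁ + Δv₂ = 0.2083 + 0.3740 = 0.5823 km/s.

Δv = 582 m/s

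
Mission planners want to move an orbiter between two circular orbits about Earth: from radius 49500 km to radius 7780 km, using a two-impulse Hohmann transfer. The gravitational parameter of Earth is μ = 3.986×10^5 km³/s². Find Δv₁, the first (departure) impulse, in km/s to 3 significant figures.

Semi-major axis of the transfer orbit: a_t = (49500 + 7780)/2 = 28640 km.
On the circular orbit at r = 49500 km, v_c = √(μ/r) = 2.838 km/s.
Vis-viva on the transfer ellipse at r = 49500 km gives v_t = √[μ(2/r − 1/a_t)] = 1.479 km/s.
Δv₁ = |v_t − v_c| = |1.479 − 2.838| = 1.359 km/s.

Δv₁ = 1.36 km/s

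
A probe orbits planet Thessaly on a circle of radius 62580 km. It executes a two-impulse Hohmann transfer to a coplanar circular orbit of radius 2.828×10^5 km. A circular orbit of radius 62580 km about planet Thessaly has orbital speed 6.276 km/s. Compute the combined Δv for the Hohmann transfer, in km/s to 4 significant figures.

Δv = 2.930 km/s

From the circular-orbit relation v² = μ/r at r = 62580 km: μ = v²r = (6.276)² × 62580 = 2.46491×10^6 km³/s².
Transfer-ellipse semi-major axis a_t = (r₁ + r₂)/2 = (62580 + 2.828×10^5)/2 = 1.7269×10^5 km.
Circular speed at r₁: v₁ = √(μ/r₁) = √(2.46491×10^6/62580) = 6.276 km/s.
On the transfer ellipse at r₁, vis-viva equation gives v_p = √[μ(2/r₁ − 1/a_t)] = 8.031 km/s.
First burn Δv₁ = |v_p − v₁| = 1.755 km/s.
At r₂, v₂ = √(μ/r₂) = 2.952 km/s.
Transfer-orbit speed at r₂: v_a = √[μ(2/r₂ − 1/a_t)] = 1.777 km/s.
Second burn Δv₂ = |v₂ − v_a| = 1.175 km/s.
Total Δv = Δv₁ + Δv₂ = 2.930 km/s.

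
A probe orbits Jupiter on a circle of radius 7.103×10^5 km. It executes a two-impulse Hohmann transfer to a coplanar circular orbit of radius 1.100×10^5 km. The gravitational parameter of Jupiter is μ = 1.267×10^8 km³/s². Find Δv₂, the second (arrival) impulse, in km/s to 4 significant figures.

Δv₂ = 10.72 km/s

Transfer-ellipse semi-major axis a_t = (r₁ + r₂)/2 = (7.103×10^5 + 1.100×10^5)/2 = 4.1015×10^5 km.
On the circular orbit at r = 1.100×10^5 km, v_c = √(μ/r) = 33.94 km/s.
Transfer-orbit speed at the same r (vis-viva, a = a_t): v_t = √[μ(2/r − 1/a_t)] = 44.66 km/s.
Δv₂ = |v_t − v_c| = |44.66 − 33.94| = 10.72 km/s.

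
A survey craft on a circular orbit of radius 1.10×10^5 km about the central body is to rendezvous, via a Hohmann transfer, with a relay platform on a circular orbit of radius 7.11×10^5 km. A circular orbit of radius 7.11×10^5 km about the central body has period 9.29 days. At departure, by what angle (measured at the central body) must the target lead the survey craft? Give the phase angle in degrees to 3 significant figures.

φ = 101°

From Kepler's third law T² = 4π²r³/μ at r = 7.11×10^5 km, T = 9.29 days = 9.29 × 86400 s = 8.02656×10^5 s: μ = 4π²r³/T² = 2.20247×10^7 km³/s².
The Hohmann ellipse has a_t = (r₁ + r₂)/2 = 4.105×10^5 km.
The half-period of the transfer ellipse is t = π√(a_t³/μ) = 1.7606×10^5 s.
The target's mean motion on its circular orbit is ω₂ = √(μ/r₂³) = 7.8280×10^-6 rad/s.
Angle swept by the target during transfer: ω₂·t = 1.3782 rad = 78.97°.
Arrival is 180° from departure on the ellipse, so φ = 180° − 78.97° = 101°.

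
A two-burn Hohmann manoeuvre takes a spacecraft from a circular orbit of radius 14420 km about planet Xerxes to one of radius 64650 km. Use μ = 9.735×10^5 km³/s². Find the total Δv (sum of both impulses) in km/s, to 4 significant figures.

Semi-major axis of the transfer orbit: a_t = (14420 + 64650)/2 = 39535 km.
At r₁ the circular-orbit speed is v₁ = √(μ/r₁) = 8.2165 km/s.
Transfer-orbit speed at r₁ (vis-viva equation): v_p = √[μ(2/r₁ − 1/a_t)] = 10.507 km/s.
First burn Δv₁ = |v_p − v₁| = 2.2905 km/s.
At r₂, v₂ = √(μ/r₂) = 3.8805 km/s.
Transfer-orbit speed at r₂: v_a = √[μ(2/r₂ − 1/a_t)] = 2.3436 km/s.
Second burn Δv₂ = |v₂ − v_a| = 1.5369 km/s.
Δv = Δv₁ + Δv₂ = 2.2905 + 1.5369 = 3.827 km/s.

Δv = 3.827 km/s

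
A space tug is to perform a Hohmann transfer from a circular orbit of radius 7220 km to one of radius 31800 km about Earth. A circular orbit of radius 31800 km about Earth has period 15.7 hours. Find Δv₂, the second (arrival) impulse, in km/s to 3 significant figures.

From Kepler's third law T² = 4π²r³/μ at r = 31800 km, T = 15.7 hours = 15.7 × 3600 s = 56520 s: μ = 4π²r³/T² = 3.97408×10^5 km³/s².
Semi-major axis of the transfer orbit: a_t = (7220 + 31800)/2 = 19510 km.
Circular speed at r = 31800 km: v_c = √(μ/r) = 3.5351 km/s.
Vis-viva on the transfer ellipse at r = 31800 km gives v_t = √[μ(2/r − 1/a_t)] = 2.1505 km/s.
Δv₂ = |v_t − v_c| = |2.1505 − 3.5351| = 1.385 km/s.

Δv₂ = 1.38 km/s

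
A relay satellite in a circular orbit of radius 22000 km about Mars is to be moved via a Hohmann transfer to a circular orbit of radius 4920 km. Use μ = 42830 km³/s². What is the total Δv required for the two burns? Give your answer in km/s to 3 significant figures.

Δv = 1.37 km/s

Transfer-ellipse semi-major axis a_t = (r₁ + r₂)/2 = (22000 + 4920)/2 = 13460 km.
At r₁ the circular-orbit speed is v₁ = √(μ/r₁) = 1.3953 km/s.
On the transfer ellipse at r₁, v² = μ(2/r − 1/a) gives v_a = √[μ(2/r₁ − 1/a_t)] = 0.84357 km/s.
First burn Δv₁ = |v_a − v₁| = 0.5517 km/s.
Circular speed at r₂: v₂ = √(μ/r₂) = 2.9505 km/s.
Transfer-orbit speed at r₂: v_p = √[μ(2/r₂ − 1/a_t)] = 3.7721 km/s.
Second burn Δv₂ = |v₂ − v_p| = 0.8216 km/s.
Total Δv = Δv₁ + Δv₂ = 1.373 km/s.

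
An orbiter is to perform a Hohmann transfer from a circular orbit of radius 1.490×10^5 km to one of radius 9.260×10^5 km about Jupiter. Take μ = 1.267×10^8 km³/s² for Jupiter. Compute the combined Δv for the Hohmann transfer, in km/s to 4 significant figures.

Δv = 14.65 km/s

The Hohmann ellipse has a_t = (r₁ + r₂)/2 = 5.375×10^5 km.
Circular speed at r₁: v₁ = √(μ/r₁) = √(1.267×10^8/1.490×10^5) = 29.161 km/s.
On the transfer ellipse at r₁, v² = μ(2/r − 1/a) gives v_p = √[μ(2/r₁ − 1/a_t)] = 38.275 km/s.
First burn Δv₁ = |v_p − v₁| = 9.114 km/s.
At r₂, v₂ = √(μ/r₂) = 11.6972 km/s.
Transfer-orbit speed at r₂: v_a = √[μ(2/r₂ − 1/a_t)] = 6.15867 km/s.
Second burn Δv₂ = |v₂ − v_a| = 5.539 km/s.
Total Δv = Δv₁ + Δv₂ = 14.65 km/s.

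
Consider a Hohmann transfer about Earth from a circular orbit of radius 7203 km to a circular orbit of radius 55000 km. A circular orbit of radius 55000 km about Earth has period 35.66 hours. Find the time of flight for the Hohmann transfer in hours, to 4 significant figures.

From Kepler's third law T² = 4π²r³/μ at r = 55000 km, T = 35.66 hours = 35.66 × 3600 s = 1.28376×10^5 s: μ = 4π²r³/T² = 3.98548×10^5 km³/s².
Transfer-ellipse semi-major axis a_t = (r₁ + r₂)/2 = (7203 + 55000)/2 = 31101.5 km.
Half the transfer-orbit period gives t = π√(a_t³/μ) = 27295 s.
Converting: 27295 s ÷ 3600 s/hour = 7.582 hours.

t = 7.582 hours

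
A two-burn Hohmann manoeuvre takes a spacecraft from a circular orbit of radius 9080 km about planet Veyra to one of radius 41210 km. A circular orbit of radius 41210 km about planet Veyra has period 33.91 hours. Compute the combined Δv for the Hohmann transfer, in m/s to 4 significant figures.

Δv = 2113 m/s

From Kepler's third law T² = 4π²r³/μ at r = 41210 km, T = 33.91 hours = 33.91 × 3600 s = 1.22076×10^5 s: μ = 4π²r³/T² = 1.85399×10^5 km³/s².
Transfer-ellipse semi-major axis a_t = (r₁ + r₂)/2 = (9080 + 41210)/2 = 25145 km.
Circular speed at r₁: v₁ = √(μ/r₁) = √(1.85399×10^5/9080) = 4.5187 km/s.
Transfer-orbit speed at r₁ (vis-viva equation): v_p = √[μ(2/r₁ − 1/a_t)] = 5.7848 km/s.
First burn Δv₁ = |v_p − v₁| = 1.2661 km/s.
At r₂, v₂ = √(μ/r₂) = 2.12106 km/s.
Transfer-orbit speed at r₂: v_a = √[μ(2/r₂ − 1/a_t)] = 1.27459 km/s.
Second burn Δv₂ = |v₂ − v_a| = 0.84647 km/s.
Total Δv = Δv₁ + Δv₂ = 2.113 km/s.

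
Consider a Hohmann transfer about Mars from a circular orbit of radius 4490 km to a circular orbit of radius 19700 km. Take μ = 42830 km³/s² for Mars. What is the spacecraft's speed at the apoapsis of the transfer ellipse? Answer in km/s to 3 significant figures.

Transfer-ellipse semi-major axis a_t = (r₁ + r₂)/2 = (4490 + 19700)/2 = 12095 km.
The apoapsis of the transfer ellipse is at r = 19700 km.
Applying v² = μ(2/r − 1/a_t): v = 0.8984 km/s.

v = 0.898 km/s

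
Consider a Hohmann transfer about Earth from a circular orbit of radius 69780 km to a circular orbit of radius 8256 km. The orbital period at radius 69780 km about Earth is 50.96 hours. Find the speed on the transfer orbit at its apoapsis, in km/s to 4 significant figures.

From Kepler's third law T² = 4π²r³/μ at r = 69780 km, T = 50.96 hours = 50.96 × 3600 s = 1.83456×10^5 s: μ = 4π²r³/T² = 3.98555×10^5 km³/s².
Semi-major axis of the transfer orbit: a_t = (69780 + 8256)/2 = 39018 km.
At apoapsis, r = 69780 km.
From the vis-viva equation, v = √[μ(2/r − 1/a_t)] = 1.099 km/s.

v = 1.099 km/s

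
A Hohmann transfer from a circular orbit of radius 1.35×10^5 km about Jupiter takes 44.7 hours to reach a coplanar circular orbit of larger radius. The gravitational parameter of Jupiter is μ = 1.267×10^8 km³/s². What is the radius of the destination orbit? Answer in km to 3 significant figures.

r₂ = 1.25×10^6 km

Transfer time t = 44.7 hours = 1.6092×10^5 s, and t = π√(a_t³/μ).
So a_t = (μ t²/π²)^(1/3) = (1.267×10^8 × (1.6092×10^5)² / π²)^(1/3) = 6.9273×10^5 km.
Since a_t = (r₁ + r₂)/2, r₂ = 2a_t − r₁ = 2×6.9273×10^5 − 1.350×10^5 = 1.25046×10^6 km.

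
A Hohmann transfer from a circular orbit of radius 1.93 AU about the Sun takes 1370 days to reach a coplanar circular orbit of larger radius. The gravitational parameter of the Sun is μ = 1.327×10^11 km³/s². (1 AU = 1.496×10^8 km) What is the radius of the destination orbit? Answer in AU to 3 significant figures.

In km: r₁ = 1.93 × 1.496×10^8 = 2.88728×10^8 km.
Transfer time t = 1370 days = 1.18368×10^8 s, and t = π√(a_t³/μ).
So a_t = (μ t²/π²)^(1/3) = (1.327×10^11 × (1.18368×10^8)² / π²)^(1/3) = 5.7325×10^8 km.
Since a_t = (r₁ + r₂)/2, r₂ = 2a_t − r₁ = 2×5.7325×10^8 − 2.88728×10^8 = 8.57772×10^8 km.
In AU: r₂ = 8.57772×10^8 / 1.496×10^8 = 5.73 AU.

r₂ = 5.73 AU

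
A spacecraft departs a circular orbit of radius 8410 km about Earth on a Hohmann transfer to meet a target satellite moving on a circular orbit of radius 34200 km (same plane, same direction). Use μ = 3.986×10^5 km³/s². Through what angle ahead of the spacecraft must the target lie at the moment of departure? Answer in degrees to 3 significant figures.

φ = 91.5°

Semi-major axis of the transfer orbit: a_t = (8410 + 34200)/2 = 21305 km.
Transfer time t = π√(a_t³/μ) = 15474 s.
The target's mean motion on its circular orbit is ω₂ = √(μ/r₂³) = 9.9823×10^-5 rad/s.
Angle swept by the target during transfer: ω₂·t = 1.5447 rad = 88.50°.
The spacecraft traverses 180° on the transfer ellipse, so the target must lead by 180° − 88.50° = 91.5°.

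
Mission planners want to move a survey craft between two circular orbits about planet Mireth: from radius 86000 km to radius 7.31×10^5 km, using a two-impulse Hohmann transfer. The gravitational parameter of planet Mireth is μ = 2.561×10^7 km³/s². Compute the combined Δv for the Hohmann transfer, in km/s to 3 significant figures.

Δv = 9.03 km/s

Transfer-ellipse semi-major axis a_t = (r₁ + r₂)/2 = (86000 + 7.310×10^5)/2 = 4.085×10^5 km.
At r₁ the circular-orbit speed is v₁ = √(μ/r₁) = 17.2566 km/s.
Transfer-orbit speed at r₁ (vis-viva): v_p = √[μ(2/r₁ − 1/a_t)] = 23.0844 km/s.
First burn Δv₁ = |v_p − v₁| = 5.828 km/s.
Circular speed at r₂: v₂ = √(μ/r₂) = 5.919 km/s.
Transfer-orbit speed at r₂: v_a = √[μ(2/r₂ − 1/a_t)] = 2.716 km/s.
Second burn Δv₂ = |v₂ − v_a| = 3.203 km/s.
Δv = Δv₁ + Δv₂ = 5.828 + 3.203 = 9.031 km/s.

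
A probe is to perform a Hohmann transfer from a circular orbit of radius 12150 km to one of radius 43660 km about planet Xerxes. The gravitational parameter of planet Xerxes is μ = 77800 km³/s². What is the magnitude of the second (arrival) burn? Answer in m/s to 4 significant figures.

The Hohmann ellipse has a_t = (r₁ + r₂)/2 = 27905 km.
On the circular orbit at r = 43660 km, v_c = √(μ/r) = 1.3349 km/s.
Transfer-orbit speed at the same r (vis-viva, a = a_t): v_t = √[μ(2/r − 1/a_t)] = 0.88084 km/s.
Δv₂ = |v_t − v_c| = |0.88084 − 1.3349| = 0.4541 km/s.

Δv₂ = 454.1 m/s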